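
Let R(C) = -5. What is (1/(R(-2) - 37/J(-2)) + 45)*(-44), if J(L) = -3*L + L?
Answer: -112684/57 ≈ -1976.9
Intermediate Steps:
J(L) = -2*L
(1/(R(-2) - 37/J(-2)) + 45)*(-44) = (1/(-5 - 37/((-2*(-2)))) + 45)*(-44) = (1/(-5 - 37/4) + 45)*(-44) = (1/(-57/4) + 45)*(-44) = (-4/57 + 45)*(-44) = (2561/57)*(-44) = -112684/57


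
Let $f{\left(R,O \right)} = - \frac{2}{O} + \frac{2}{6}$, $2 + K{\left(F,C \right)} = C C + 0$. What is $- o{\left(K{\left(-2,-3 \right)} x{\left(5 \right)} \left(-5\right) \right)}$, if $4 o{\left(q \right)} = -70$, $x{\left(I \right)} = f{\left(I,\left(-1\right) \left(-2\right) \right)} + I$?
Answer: $\frac{35}{2} \approx 17.5$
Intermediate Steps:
$K{\left(F,C \right)} = -2 + C^{2}$ ($K{\left(F,C \right)} = -2 + \left(C C + 0\right) = -2 + \left(C^{2} + 0\right) = -2 + C^{2}$)
$f{\left(R,O \right)} = \frac{1}{3} - \frac{2}{O}$ ($f{\left(R,O \right)} = - \frac{2}{O} + 2 \cdot \frac{1}{6} = - \frac{2}{O} + \frac{1}{3} = \frac{1}{3} - \frac{2}{O}$)
$x{\left(I \right)} = - \frac{2}{3} + I$ ($x{\left(I \right)} = \frac{-6 - -2}{3 \left(\left(-1\right) \left(-2\right)\right)} + I = \frac{-6 + 2}{3 \cdot 2} + I = \frac{1}{3} \cdot \frac{1}{2} \left(-4\right) + I = - \frac{2}{3} + I$)
$o{\left(q \right)} = - \frac{35}{2}$ ($o{\left(q \right)} = \frac{1}{4} \left(-70\right) = - \frac{35}{2}$)
$- o{\left(K{\left(-2,-3 \right)} x{\left(5 \right)} \left(-5\right) \right)} = \left(-1\right) \left(- \frac{35}{2}\right) = \frac{35}{2}$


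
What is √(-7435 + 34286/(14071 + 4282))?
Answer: I*√2503721196957/18353 ≈ 86.216*I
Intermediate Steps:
√(-7435 + 34286/(14071 + 4282)) = √(-7435 + 34286/18353) = √(-136420269/18353) = I*√2503721196957/18353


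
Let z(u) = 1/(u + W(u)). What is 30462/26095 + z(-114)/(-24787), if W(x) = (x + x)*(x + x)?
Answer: 7833008970937/6710077120110 ≈ 1.1674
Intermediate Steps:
W(x) = 4*x² (W(x) = (2*x)*(2*x) = 4*x²)
z(u) = 1/(u + 4*u²)
30462/26095 + z(-114)/(-24787) = 30462/26095 + (1/((-114)*(1 + 4*(-114))))/(-24787) = 30462*(1/26095) - 1/(114*(1 - 456))*(-1/24787) = 30462/26095 - 1/114/(-455)*(-1/24787) = 30462/26095 - 1/114*(-1/455)*(-1/24787) = 30462/26095 + (1/51870)*(-1/24787) = 30462/26095 - 1/1285701690 = 7833008970937/6710077120110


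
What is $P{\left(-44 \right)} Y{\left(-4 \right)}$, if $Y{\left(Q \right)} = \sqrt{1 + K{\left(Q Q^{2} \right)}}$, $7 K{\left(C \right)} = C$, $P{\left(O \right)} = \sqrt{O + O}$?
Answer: $- \frac{2 \sqrt{8778}}{7} \approx -26.769$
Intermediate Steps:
$P{\left(O \right)} = \sqrt{2} \sqrt{O}$ ($P{\left(O \right)} = \sqrt{2 O} = \sqrt{2} \sqrt{O}$)
$K{\left(C \right)} = \frac{C}{7}$
$Y{\left(Q \right)} = \sqrt{1 + \frac{Q^{3}}{7}}$ ($Y{\left(Q \right)} = \sqrt{1 + \frac{Q Q^{2}}{7}} = \sqrt{1 + \frac{Q^{3}}{7}}$)
$P{\left(-44 \right)} Y{\left(-4 \right)} = \sqrt{2} \sqrt{-44} \frac{\sqrt{49 + 7 \left(-4\right)^{3}}}{7} = \sqrt{2} \cdot 2 i \sqrt{11} \frac{\sqrt{49 + 7 \left(-64\right)}}{7} = 2 i \sqrt{22} \frac{\sqrt{49 - 448}}{7} = 2 i \sqrt{22} \frac{\sqrt{-399}}{7} = 2 i \sqrt{22} \frac{i \sqrt{399}}{7} = - \frac{2 \sqrt{8778}}{7}$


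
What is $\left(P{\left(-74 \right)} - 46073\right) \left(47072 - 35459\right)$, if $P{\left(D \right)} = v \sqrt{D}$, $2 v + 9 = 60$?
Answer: $-535045749 + \frac{592263 i \sqrt{74}}{2} \approx -5.3505 \cdot 10^{8} + 2.5474 \cdot 10^{6} i$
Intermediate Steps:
$v = \frac{51}{2}$ ($v = - \frac{9}{2} + \frac{1}{2} \cdot 60 = - \frac{9}{2} + 30 = \frac{51}{2} \approx 25.5$)
$P{\left(D \right)} = \frac{51 \sqrt{D}}{2}$
$\left(P{\left(-74 \right)} - 46073\right) \left(47072 - 35459\right) = \left(\frac{51 \sqrt{-74}}{2} - 46073\right) \left(47072 - 35459\right) = \left(\frac{51 i \sqrt{74}}{2} - 46073\right) 11613 = \left(-46073 + \frac{51 i \sqrt{74}}{2}\right) 11613 = -535045749 + \frac{592263 i \sqrt{74}}{2}$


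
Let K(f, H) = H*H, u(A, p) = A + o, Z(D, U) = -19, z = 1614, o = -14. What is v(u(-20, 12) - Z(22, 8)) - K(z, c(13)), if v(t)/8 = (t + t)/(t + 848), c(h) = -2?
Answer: -3572/833 ≈ -4.2881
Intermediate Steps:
u(A, p) = -14 + A (u(A, p) = A - 14 = -14 + A)
v(t) = 16*t/(848 + t) (v(t) = 8*((t + t)/(t + 848)) = 8*((2*t)/(848 + t)) = 8*(2*t/(848 + t)) = 16*t/(848 + t))
K(f, H) = H²
v(u(-20, 12) - Z(22, 8)) - K(z, c(13)) = 16*((-14 - 20) - 1*(-19))/(848 + ((-14 - 20) - 1*(-19))) - 1*(-2)² = 16*(-34 + 19)/(848 + (-34 + 19)) - 1*4 = 16*(-15)/(848 - 15) - 4 = 16*(-15)/833 - 4 = 16*(-15)*(1/833) - 4 = -240/833 - 4 = -3572/833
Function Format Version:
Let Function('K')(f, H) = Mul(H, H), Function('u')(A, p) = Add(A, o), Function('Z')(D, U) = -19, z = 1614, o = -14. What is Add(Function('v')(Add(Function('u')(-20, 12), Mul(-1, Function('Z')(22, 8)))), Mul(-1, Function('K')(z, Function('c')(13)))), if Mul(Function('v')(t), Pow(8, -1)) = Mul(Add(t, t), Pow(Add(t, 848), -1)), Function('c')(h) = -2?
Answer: Rational(-3572, 833) ≈ -4.2881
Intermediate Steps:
Function('u')(A, p) = Add(-14, A) (Function('u')(A, p) = Add(A, -14) = Add(-14, A))
Function('v')(t) = Mul(16, t, Pow(Add(848, t), -1)) (Function('v')(t) = Mul(8, Mul(Add(t, t), Pow(Add(t, 848), -1))) = Mul(8, Mul(Mul(2, t), Pow(Add(848, t), -1))) = Mul(8, Mul(2, t, Pow(Add(848, t), -1))) = Mul(16, t, Pow(Add(848, t), -1)))
Function('K')(f, H) = Pow(H, 2)
Add(Function('v')(Add(Function('u')(-20, 12), Mul(-1, Function('Z')(22, 8)))), Mul(-1, Function('K')(z, Function('c')(13)))) = Add(Mul(16, Add(Add(-14, -20), Mul(-1, -19)), Pow(Add(848, Add(Add(-14, -20), Mul(-1, -19))), -1)), Mul(-1, Pow(-2, 2))) = Add(Mul(16, Add(-34, 19), Pow(Add(848, Add(-34, 19)), -1)), Mul(-1, 4)) = Add(Mul(16, -15, Pow(Add(848, -15), -1)), -4) = Add(Mul(16, -15, Pow(833, -1)), -4) = Add(Mul(16, -15, Rational(1, 833)), -4) = Add(Rational(-240, 833), -4) = Rational(-3572, 833)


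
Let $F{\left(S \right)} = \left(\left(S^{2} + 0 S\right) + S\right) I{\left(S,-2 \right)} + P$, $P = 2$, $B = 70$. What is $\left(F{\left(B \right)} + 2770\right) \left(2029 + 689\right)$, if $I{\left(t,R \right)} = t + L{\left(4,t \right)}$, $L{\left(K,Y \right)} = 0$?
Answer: $953126496$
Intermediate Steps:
$I{\left(t,R \right)} = t$ ($I{\left(t,R \right)} = t + 0 = t$)
$F{\left(S \right)} = 2 + S \left(S + S^{2}\right)$ ($F{\left(S \right)} = \left(\left(S^{2} + 0 S\right) + S\right) S + 2 = \left(\left(S^{2} + 0\right) + S\right) S + 2 = \left(S^{2} + S\right) S + 2 = \left(S + S^{2}\right) S + 2 = S \left(S + S^{2}\right) + 2 = 2 + S \left(S + S^{2}\right)$)
$\left(F{\left(B \right)} + 2770\right) \left(2029 + 689\right) = \left(\left(2 + 70^{2} + 70^{3}\right) + 2770\right) \left(2029 + 689\right) = \left(\left(2 + 4900 + 343000\right) + 2770\right) 2718 = \left(347902 + 2770\right) 2718 = 350672 \cdot 2718 = 953126496$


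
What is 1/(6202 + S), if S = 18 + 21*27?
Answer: 1/6787 ≈ 0.00014734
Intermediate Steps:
S = 585 (S = 18 + 567 = 585)
1/(6202 + S) = 1/(6202 + 585) = 1/6787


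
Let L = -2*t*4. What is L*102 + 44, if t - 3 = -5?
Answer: 1676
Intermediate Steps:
t = -2 (t = 3 - 5 = -2)
L = 16 (L = -2*(-2)*4 = 4*4 = 16)
L*102 + 44 = 16*102 + 44 = 1632 + 44 = 1676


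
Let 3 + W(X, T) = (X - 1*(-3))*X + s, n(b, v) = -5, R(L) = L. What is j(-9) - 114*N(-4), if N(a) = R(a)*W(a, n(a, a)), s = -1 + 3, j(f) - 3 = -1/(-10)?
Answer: 13711/10 ≈ 1371.1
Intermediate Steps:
j(f) = 31/10 (j(f) = 3 - 1/(-10) = 3 - 1*(-⅒) = 3 + ⅒ = 31/10)
s = 2
W(X, T) = -1 + X*(3 + X) (W(X, T) = -3 + ((X - 1*(-3))*X + 2) = -3 + ((X + 3)*X + 2) = -3 + ((3 + X)*X + 2) = -3 + (X*(3 + X) + 2) = -3 + (2 + X*(3 + X)) = -1 + X*(3 + X))
N(a) = a*(-1 + a² + 3*a)
j(-9) - 114*N(-4) = 31/10 - (-456)*(-1 + (-4)² + 3*(-4)) = 31/10 - (-456)*(-1 + 16 - 12) = 31/10 - (-456)*3 = 31/10 - 114*(-12) = 31/10 + 1368 = 13711/10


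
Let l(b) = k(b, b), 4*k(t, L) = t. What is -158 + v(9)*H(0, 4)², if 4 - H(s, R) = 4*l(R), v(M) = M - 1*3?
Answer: -158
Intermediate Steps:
k(t, L) = t/4
l(b) = b/4
v(M) = -3 + M (v(M) = M - 3 = -3 + M)
H(s, R) = 4 - R (H(s, R) = 4 - 4*R/4 = 4 - R)
-158 + v(9)*H(0, 4)² = -158 + (-3 + 9)*(4 - 1*4)² = -158 + 6*(4 - 4)² = -158 + 6*0² = -158 + 6*0 = -158 + 0 = -158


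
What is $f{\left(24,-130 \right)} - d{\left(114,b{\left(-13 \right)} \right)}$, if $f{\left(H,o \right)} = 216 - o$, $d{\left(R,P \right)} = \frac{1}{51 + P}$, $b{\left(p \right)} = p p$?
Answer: $\frac{76119}{220} \approx 346.0$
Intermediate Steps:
$b{\left(p \right)} = p^{2}$
$f{\left(24,-130 \right)} - d{\left(114,b{\left(-13 \right)} \right)} = \left(216 - -130\right) - \frac{1}{51 + \left(-13\right)^{2}} = \left(216 + 130\right) - \frac{1}{51 + 169} = 346 - \frac{1}{220} = \frac{76119}{220}$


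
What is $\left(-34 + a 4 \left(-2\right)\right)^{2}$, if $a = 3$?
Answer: $3364$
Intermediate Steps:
$\left(-34 + a 4 \left(-2\right)\right)^{2} = \left(-34 + 3 \cdot 4 \left(-2\right)\right)^{2} = \left(-34 + 12 \left(-2\right)\right)^{2} = \left(-34 - 24\right)^{2} = \left(-58\right)^{2} = 3364$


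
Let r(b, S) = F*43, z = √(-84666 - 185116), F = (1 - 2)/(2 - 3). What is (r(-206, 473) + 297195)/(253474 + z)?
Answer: 37671052406/32124669229 - 148619*I*√269782/32124669229 ≈ 1.1727 - 0.0024029*I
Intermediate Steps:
F = 1 (F = -1/(-1) = -1*(-1) = 1)
z = I*√269782 (z = √(-269782) = I*√269782 ≈ 519.41*I)
r(b, S) = 43 (r(b, S) = 1*43 = 43)
(r(-206, 473) + 297195)/(253474 + z) = (43 + 297195)/(253474 + I*√269782) = 297238/(253474 + I*√269782)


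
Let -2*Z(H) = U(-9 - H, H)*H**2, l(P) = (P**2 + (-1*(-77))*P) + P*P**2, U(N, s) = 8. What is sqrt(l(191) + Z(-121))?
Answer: sqrt(6960495) ≈ 2638.3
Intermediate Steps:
l(P) = P**2 + P**3 + 77*P (l(P) = (P**2 + 77*P) + P**3 = P**2 + P**3 + 77*P)
Z(H) = -4*H**2
sqrt(l(191) + Z(-121)) = sqrt(191*(77 + 191 + 191**2) - 4*(-121)**2) = sqrt(191*(77 + 191 + 36481) - 4*14641) = sqrt(191*36749 - 58564) = sqrt(7019059 - 58564) = sqrt(6960495)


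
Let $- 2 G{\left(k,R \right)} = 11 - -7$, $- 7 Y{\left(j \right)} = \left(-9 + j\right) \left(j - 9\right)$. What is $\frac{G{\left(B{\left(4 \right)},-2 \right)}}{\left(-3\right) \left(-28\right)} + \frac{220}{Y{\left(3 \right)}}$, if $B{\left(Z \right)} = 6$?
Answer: $- \frac{10807}{252} \approx -42.885$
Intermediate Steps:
$Y{\left(j \right)} = - \frac{\left(-9 + j\right)^{2}}{7}$ ($Y{\left(j \right)} = - \frac{\left(-9 + j\right) \left(j - 9\right)}{7} = - \frac{\left(-9 + j\right) \left(-9 + j\right)}{7} = - \frac{\left(-9 + j\right)^{2}}{7}$)
$G{\left(k,R \right)} = -9$ ($G{\left(k,R \right)} = - \frac{11 - -7}{2} = - \frac{11 + 7}{2} = \left(- \frac{1}{2}\right) 18 = -9$)
$\frac{G{\left(B{\left(4 \right)},-2 \right)}}{\left(-3\right) \left(-28\right)} + \frac{220}{Y{\left(3 \right)}} = - \frac{9}{\left(-3\right) \left(-28\right)} + \frac{220}{\left(- \frac{1}{7}\right) \left(-9 + 3\right)^{2}} = - \frac{9}{84} + \frac{220}{\left(- \frac{1}{7}\right) \left(-6\right)^{2}} = \left(-9\right) \frac{1}{84} + \frac{220}{\left(- \frac{1}{7}\right) 36} = - \frac{3}{28} + \frac{220}{- \frac{36}{7}} = - \frac{3}{28} + 220 \left(- \frac{7}{36}\right) = - \frac{3}{28} - \frac{385}{9} = - \frac{10807}{252}$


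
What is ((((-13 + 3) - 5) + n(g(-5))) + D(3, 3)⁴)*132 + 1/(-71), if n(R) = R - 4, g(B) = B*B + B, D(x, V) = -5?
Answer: 5866871/71 ≈ 82632.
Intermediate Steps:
g(B) = B + B² (g(B) = B² + B = B + B²)
n(R) = -4 + R
((((-13 + 3) - 5) + n(g(-5))) + D(3, 3)⁴)*132 + 1/(-71) = ((((-13 + 3) - 5) + (-4 - 5*(1 - 5))) + (-5)⁴)*132 + 1/(-71) = (((-10 - 5) + (-4 - 5*(-4))) + 625)*132 - 1/71 = ((-15 + (-4 + 20)) + 625)*132 - 1/71 = ((-15 + 16) + 625)*132 - 1/71 = (1 + 625)*132 - 1/71 = 626*132 - 1/71 = 82632 - 1/71 = 5866871/71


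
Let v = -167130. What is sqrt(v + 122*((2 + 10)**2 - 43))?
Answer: 2*I*sqrt(38702) ≈ 393.46*I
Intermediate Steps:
sqrt(v + 122*((2 + 10)**2 - 43)) = sqrt(-167130 + 122*((2 + 10)**2 - 43)) = sqrt(-167130 + 122*(12**2 - 43)) = sqrt(-167130 + 122*(144 - 43)) = sqrt(-167130 + 122*101) = sqrt(-167130 + 12322) = sqrt(-154808) = 2*I*sqrt(38702)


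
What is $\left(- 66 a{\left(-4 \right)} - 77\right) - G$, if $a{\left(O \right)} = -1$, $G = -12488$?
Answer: $12477$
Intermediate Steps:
$\left(- 66 a{\left(-4 \right)} - 77\right) - G = \left(\left(-66\right) \left(-1\right) - 77\right) - -12488 = \left(66 - 77\right) + 12488 = -11 + 12488 = 12477$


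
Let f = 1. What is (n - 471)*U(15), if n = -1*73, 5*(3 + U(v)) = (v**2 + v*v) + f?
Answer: -237184/5 ≈ -47437.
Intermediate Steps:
U(v) = -14/5 + 2*v**2/5 (U(v) = -3 + ((v**2 + v*v) + 1)/5 = -3 + ((v**2 + v**2) + 1)/5 = -3 + (2*v**2 + 1)/5 = -3 + (1 + 2*v**2)/5 = -3 + (1/5 + 2*v**2/5) = -14/5 + 2*v**2/5)
n = -73
(n - 471)*U(15) = (-73 - 471)*(-14/5 + (2/5)*15**2) = -544*(-14/5 + (2/5)*225) = -544*(-14/5 + 90) = -544*436/5 = -237184/5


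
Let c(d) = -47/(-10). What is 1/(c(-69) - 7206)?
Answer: -10/72013 ≈ -0.00013886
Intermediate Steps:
c(d) = 47/10 (c(d) = -47*(-1/10) = 47/10)
1/(c(-69) - 7206) = 1/(47/10 - 7206) = 1/(-72013/10) = -10/72013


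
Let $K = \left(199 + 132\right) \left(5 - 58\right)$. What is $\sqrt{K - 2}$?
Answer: $11 i \sqrt{145} \approx 132.46 i$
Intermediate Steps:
$K = -17543$ ($K = 331 \left(-53\right) = -17543$)
$\sqrt{K - 2} = \sqrt{-17543 - 2} = \sqrt{-17545} = 11 i \sqrt{145}$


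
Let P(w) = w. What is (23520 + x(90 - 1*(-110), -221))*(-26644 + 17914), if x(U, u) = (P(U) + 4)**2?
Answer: -568637280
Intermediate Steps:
x(U, u) = (4 + U)**2 (x(U, u) = (U + 4)**2 = (4 + U)**2)
(23520 + x(90 - 1*(-110), -221))*(-26644 + 17914) = (23520 + (4 + (90 - 1*(-110)))**2)*(-26644 + 17914) = (23520 + (4 + (90 + 110))**2)*(-8730) = (23520 + (4 + 200)**2)*(-8730) = (23520 + 204**2)*(-8730) = (23520 + 41616)*(-8730) = 65136*(-8730) = -568637280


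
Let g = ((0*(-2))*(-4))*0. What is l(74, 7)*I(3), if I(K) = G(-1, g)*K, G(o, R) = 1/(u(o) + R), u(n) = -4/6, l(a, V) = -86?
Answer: 387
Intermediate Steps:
u(n) = -⅔ (u(n) = -4*⅙ = -⅔)
g = 0 (g = (0*(-4))*0 = 0*0 = 0)
G(o, R) = 1/(-⅔ + R)
I(K) = -3*K/2 (I(K) = (3/(-2 + 3*0))*K = (3/(-2 + 0))*K = (3/(-2))*K = (3*(-½))*K = -3*K/2)
l(74, 7)*I(3) = -(-129)*3 = -86*(-9/2) = 387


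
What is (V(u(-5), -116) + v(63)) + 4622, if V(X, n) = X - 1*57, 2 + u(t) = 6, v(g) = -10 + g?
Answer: 4622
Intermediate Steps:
u(t) = 4 (u(t) = -2 + 6 = 4)
V(X, n) = -57 + X (V(X, n) = X - 57 = -57 + X)
(V(u(-5), -116) + v(63)) + 4622 = ((-57 + 4) + (-10 + 63)) + 4622 = (-53 + 53) + 4622 = 0 + 4622 = 4622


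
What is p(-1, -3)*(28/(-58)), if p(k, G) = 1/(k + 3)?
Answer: -7/29 ≈ -0.24138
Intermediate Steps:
p(k, G) = 1/(3 + k)
p(-1, -3)*(28/(-58)) = (28/(-58))/(3 - 1) = (28*(-1/58))/2 = (1/2)*(-14/29) = -7/29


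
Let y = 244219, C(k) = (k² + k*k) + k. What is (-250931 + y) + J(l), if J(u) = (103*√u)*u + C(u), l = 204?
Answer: 76724 + 42024*√51 ≈ 3.7684e+5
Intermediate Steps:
C(k) = k + 2*k² (C(k) = (k² + k²) + k = 2*k² + k = k + 2*k²)
J(u) = 103*u^(3/2) + u*(1 + 2*u) (J(u) = (103*√u)*u + u*(1 + 2*u) = 103*u^(3/2) + u*(1 + 2*u))
(-250931 + y) + J(l) = (-250931 + 244219) + (103*204^(3/2) + 204*(1 + 2*204)) = -6712 + (103*(408*√51) + 204*(1 + 408)) = -6712 + (42024*√51 + 204*409) = -6712 + (42024*√51 + 83436) = -6712 + (83436 + 42024*√51) = 76724 + 42024*√51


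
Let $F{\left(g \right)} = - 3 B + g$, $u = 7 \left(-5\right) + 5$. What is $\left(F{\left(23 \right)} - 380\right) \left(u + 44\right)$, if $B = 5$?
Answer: $-5208$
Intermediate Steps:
$u = -30$ ($u = -35 + 5 = -30$)
$F{\left(g \right)} = -15 + g$ ($F{\left(g \right)} = \left(-3\right) 5 + g = -15 + g$)
$\left(F{\left(23 \right)} - 380\right) \left(u + 44\right) = \left(\left(-15 + 23\right) - 380\right) \left(-30 + 44\right) = \left(8 - 380\right) 14 = \left(-372\right) 14 = -5208$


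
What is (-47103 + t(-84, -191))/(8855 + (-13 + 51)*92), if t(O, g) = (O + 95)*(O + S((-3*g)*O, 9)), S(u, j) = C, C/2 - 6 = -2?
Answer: -47939/12351 ≈ -3.8814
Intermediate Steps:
C = 8 (C = 12 + 2*(-2) = 12 - 4 = 8)
S(u, j) = 8
t(O, g) = (8 + O)*(95 + O) (t(O, g) = (O + 95)*(O + 8) = (95 + O)*(8 + O) = (8 + O)*(95 + O))
(-47103 + t(-84, -191))/(8855 + (-13 + 51)*92) = (-47103 + (760 + (-84)**2 + 103*(-84)))/(8855 + (-13 + 51)*92) = (-47103 + (760 + 7056 - 8652))/(8855 + 38*92) = (-47103 - 836)/(8855 + 3496) = -47939/12351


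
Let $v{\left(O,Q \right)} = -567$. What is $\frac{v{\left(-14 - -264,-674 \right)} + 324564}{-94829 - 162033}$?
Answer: $- \frac{323997}{256862} \approx -1.2614$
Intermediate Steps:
$\frac{v{\left(-14 - -264,-674 \right)} + 324564}{-94829 - 162033} = \frac{-567 + 324564}{-94829 - 162033} = \frac{323997}{-256862} = 323997 \left(- \frac{1}{256862}\right) = - \frac{323997}{256862}$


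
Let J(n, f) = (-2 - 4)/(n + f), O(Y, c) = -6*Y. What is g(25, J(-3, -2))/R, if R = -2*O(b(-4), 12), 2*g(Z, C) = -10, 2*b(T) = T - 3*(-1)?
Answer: ⅚ ≈ 0.83333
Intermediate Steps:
b(T) = 3/2 + T/2 (b(T) = (T - 3*(-1))/2 = (T + 3)/2 = (3 + T)/2 = 3/2 + T/2)
J(n, f) = -6/(f + n)
g(Z, C) = -5 (g(Z, C) = (½)*(-10) = -5)
R = -6 (R = -(-12)*(3/2 + (½)*(-4)) = -(-12)*(3/2 - 2) = -(-12)*(-1)/2 = -2*3 = -6)
g(25, J(-3, -2))/R = -5/(-6) = -5*(-⅙) = ⅚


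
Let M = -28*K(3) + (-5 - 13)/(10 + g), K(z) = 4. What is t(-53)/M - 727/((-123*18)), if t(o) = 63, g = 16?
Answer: -748211/3243510 ≈ -0.23068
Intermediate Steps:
M = -1465/13 (M = -28*4 + (-5 - 13)/(10 + 16) = -112 - 18/26 = -112 - 18*1/26 = -112 - 9/13 = -1465/13 ≈ -112.69)
t(-53)/M - 727/((-123*18)) = 63/(-1465/13) - 727/((-123*18)) = 63*(-13/1465) - 727/(-2214) = -819/1465 - 727*(-1/2214) = -819/1465 + 727/2214 = -748211/3243510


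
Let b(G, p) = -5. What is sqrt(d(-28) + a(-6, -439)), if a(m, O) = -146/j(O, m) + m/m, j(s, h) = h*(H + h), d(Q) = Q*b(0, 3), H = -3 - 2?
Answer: 2*sqrt(37785)/33 ≈ 11.781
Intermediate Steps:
H = -5
d(Q) = -5*Q (d(Q) = Q*(-5) = -5*Q)
j(s, h) = h*(-5 + h)
a(m, O) = 1 - 146/(m*(-5 + m)) (a(m, O) = -146*1/(m*(-5 + m)) + m/m = -146/(m*(-5 + m)) + 1 = 1 - 146/(m*(-5 + m)))
sqrt(d(-28) + a(-6, -439)) = sqrt(-5*(-28) + (-146 - 6*(-5 - 6))/((-6)*(-5 - 6))) = sqrt(140 - 1/6*(-146 - 6*(-11))/(-11)) = sqrt(140 - 1/6*(-1/11)*(-146 + 66)) = sqrt(140 - 1/6*(-1/11)*(-80)) = sqrt(140 - 40/33) = sqrt(4580/33) = 2*sqrt(37785)/33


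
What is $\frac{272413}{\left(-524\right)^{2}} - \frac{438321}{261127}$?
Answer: $- \frac{49218037445}{71699207152} \approx -0.68645$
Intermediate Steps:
$\frac{272413}{\left(-524\right)^{2}} - \frac{438321}{261127} = \frac{272413}{274576} - \frac{438321}{261127} = - \frac{49218037445}{71699207152}$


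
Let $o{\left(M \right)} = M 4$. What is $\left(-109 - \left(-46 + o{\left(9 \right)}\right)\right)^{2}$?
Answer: $9801$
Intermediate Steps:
$o{\left(M \right)} = 4 M$
$\left(-109 - \left(-46 + o{\left(9 \right)}\right)\right)^{2} = \left(-109 + \left(46 - 4 \cdot 9\right)\right)^{2} = \left(-109 + \left(46 - 36\right)\right)^{2} = \left(-109 + 10\right)^{2} = \left(-99\right)^{2} = 9801$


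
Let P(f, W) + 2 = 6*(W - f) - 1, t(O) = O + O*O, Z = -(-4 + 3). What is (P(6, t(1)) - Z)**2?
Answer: 784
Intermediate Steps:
Z = 1 (Z = -1*(-1) = 1)
t(O) = O + O**2
P(f, W) = -3 - 6*f + 6*W (P(f, W) = -2 + (6*(W - f) - 1) = -2 + ((-6*f + 6*W) - 1) = -2 + (-1 - 6*f + 6*W) = -3 - 6*f + 6*W)
(P(6, t(1)) - Z)**2 = ((-3 - 6*6 + 6*(1*(1 + 1))) - 1*1)**2 = ((-3 - 36 + 6*(1*2)) - 1)**2 = ((-3 - 36 + 6*2) - 1)**2 = ((-3 - 36 + 12) - 1)**2 = (-27 - 1)**2 = (-28)**2 = 784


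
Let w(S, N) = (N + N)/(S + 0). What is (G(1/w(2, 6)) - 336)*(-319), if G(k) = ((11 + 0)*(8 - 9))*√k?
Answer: 107184 + 3509*√6/6 ≈ 1.0862e+5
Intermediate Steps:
w(S, N) = 2*N/S (w(S, N) = (2*N)/S = 2*N/S)
G(k) = -11*√k (G(k) = (11*(-1))*√k = -11*√k)
(G(1/w(2, 6)) - 336)*(-319) = (-11*√6/6 - 336)*(-319) = (-336 - 11*√6/6)*(-319) = 107184 + 3509*√6/6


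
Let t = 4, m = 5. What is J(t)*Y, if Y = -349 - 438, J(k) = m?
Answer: -3935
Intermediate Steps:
J(k) = 5
Y = -787
J(t)*Y = 5*(-787) = -3935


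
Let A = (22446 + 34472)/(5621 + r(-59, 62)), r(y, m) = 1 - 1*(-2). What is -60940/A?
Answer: -171363280/28459 ≈ -6021.4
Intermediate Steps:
r(y, m) = 3 (r(y, m) = 1 + 2 = 3)
A = 28459/2812 (A = (22446 + 34472)/(5621 + 3) = 56918/5624 = 56918*(1/5624) = 28459/2812 ≈ 10.121)
-60940/A = -60940/28459/2812 = -60940*2812/28459 = -171363280/28459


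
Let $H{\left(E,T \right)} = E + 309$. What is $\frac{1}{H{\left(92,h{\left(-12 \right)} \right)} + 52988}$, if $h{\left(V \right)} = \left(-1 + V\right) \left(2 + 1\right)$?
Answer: $\frac{1}{53389} \approx 1.873 \cdot 10^{-5}$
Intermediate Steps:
$h{\left(V \right)} = -3 + 3 V$ ($h{\left(V \right)} = \left(-1 + V\right) 3 = -3 + 3 V$)
$H{\left(E,T \right)} = 309 + E$
$\frac{1}{H{\left(92,h{\left(-12 \right)} \right)} + 52988} = \frac{1}{\left(309 + 92\right) + 52988} = \frac{1}{401 + 52988} = \frac{1}{53389}$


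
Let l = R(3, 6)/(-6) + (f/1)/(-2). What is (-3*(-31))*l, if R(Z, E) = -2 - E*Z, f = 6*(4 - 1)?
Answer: -527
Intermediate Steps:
f = 18 (f = 6*3 = 18)
R(Z, E) = -2 - E*Z
l = -17/3 (l = (-2 - 1*6*3)/(-6) + (18/1)/(-2) = (-2 - 18)*(-⅙) + (18*1)*(-½) = -20*(-⅙) + 18*(-½) = 10/3 - 9 = -17/3 ≈ -5.6667)
(-3*(-31))*l = -3*(-31)*(-17/3) = -1*(-93)*(-17/3) = 93*(-17/3) = -527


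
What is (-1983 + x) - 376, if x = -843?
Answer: -3202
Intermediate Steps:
(-1983 + x) - 376 = (-1983 - 843) - 376 = -2826 - 376 = -3202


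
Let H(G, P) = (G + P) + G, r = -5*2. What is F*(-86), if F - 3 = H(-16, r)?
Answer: 3354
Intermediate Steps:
r = -10
H(G, P) = P + 2*G
F = -39 (F = 3 + (-10 + 2*(-16)) = 3 + (-10 - 32) = 3 - 42 = -39)
F*(-86) = -39*(-86) = 3354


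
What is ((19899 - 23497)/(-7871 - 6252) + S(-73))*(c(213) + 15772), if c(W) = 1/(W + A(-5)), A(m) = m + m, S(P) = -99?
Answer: -4465047292143/2866969 ≈ -1.5574e+6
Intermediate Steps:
A(m) = 2*m
c(W) = 1/(-10 + W) (c(W) = 1/(W + 2*(-5)) = 1/(W - 10) = 1/(-10 + W))
((19899 - 23497)/(-7871 - 6252) + S(-73))*(c(213) + 15772) = ((19899 - 23497)/(-7871 - 6252) - 99)*(1/(-10 + 213) + 15772) = (-3598/(-14123) - 99)*(1/203 + 15772) = (-3598*(-1/14123) - 99)*(1/203 + 15772) = (3598/14123 - 99)*(3201717/203) = -1394579/14123*3201717/203 = -4465047292143/2866969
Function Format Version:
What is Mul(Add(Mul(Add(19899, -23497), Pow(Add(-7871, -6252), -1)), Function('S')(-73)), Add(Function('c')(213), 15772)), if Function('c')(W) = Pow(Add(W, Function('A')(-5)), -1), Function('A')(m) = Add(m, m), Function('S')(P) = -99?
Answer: Rational(-4465047292143, 2866969) ≈ -1.5574e+6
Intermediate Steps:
Function('A')(m) = Mul(2, m)
Function('c')(W) = Pow(Add(-10, W), -1) (Function('c')(W) = Pow(Add(W, Mul(2, -5)), -1) = Pow(Add(W, -10), -1) = Pow(Add(-10, W), -1))
Mul(Add(Mul(Add(19899, -23497), Pow(Add(-7871, -6252), -1)), Function('S')(-73)), Add(Function('c')(213), 15772)) = Mul(Add(Mul(Add(19899, -23497), Pow(Add(-7871, -6252), -1)), -99), Add(Pow(Add(-10, 213), -1), 15772)) = Mul(Add(Mul(-3598, Pow(-14123, -1)), -99), Add(Pow(203, -1), 15772)) = Mul(Add(Mul(-3598, Rational(-1, 14123)), -99), Add(Rational(1, 203), 15772)) = Mul(Add(Rational(3598, 14123), -99), Rational(3201717, 203)) = Mul(Rational(-1394579, 14123), Rational(3201717, 203)) = Rational(-4465047292143, 2866969)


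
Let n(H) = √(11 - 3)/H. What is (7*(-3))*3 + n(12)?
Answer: -63 + √2/6 ≈ -62.764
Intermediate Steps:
n(H) = 2*√2/H (n(H) = √8/H = (2*√2)/H = 2*√2/H)
(7*(-3))*3 + n(12) = (7*(-3))*3 + 2*√2/12 = -21*3 + 2*√2*(1/12) = -63 + √2/6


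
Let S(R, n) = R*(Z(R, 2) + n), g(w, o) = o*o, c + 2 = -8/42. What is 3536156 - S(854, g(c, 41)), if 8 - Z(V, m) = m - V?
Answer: 1366142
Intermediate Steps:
c = -46/21 (c = -2 - 8/42 = -2 - 8*1/42 = -2 - 4/21 = -46/21 ≈ -2.1905)
Z(V, m) = 8 + V - m (Z(V, m) = 8 - (m - V) = 8 + (V - m) = 8 + V - m)
g(w, o) = o**2
S(R, n) = R*(6 + R + n) (S(R, n) = R*((8 + R - 1*2) + n) = R*((8 + R - 2) + n) = R*((6 + R) + n) = R*(6 + R + n))
3536156 - S(854, g(c, 41)) = 3536156 - 854*(6 + 854 + 41**2) = 3536156 - 854*(6 + 854 + 1681) = 3536156 - 854*2541 = 3536156 - 1*2170014 = 3536156 - 2170014 = 1366142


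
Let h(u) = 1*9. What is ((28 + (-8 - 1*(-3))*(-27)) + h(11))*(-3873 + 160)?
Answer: -638636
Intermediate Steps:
h(u) = 9
((28 + (-8 - 1*(-3))*(-27)) + h(11))*(-3873 + 160) = ((28 + (-8 - 1*(-3))*(-27)) + 9)*(-3873 + 160) = ((28 + (-8 + 3)*(-27)) + 9)*(-3713) = ((28 - 5*(-27)) + 9)*(-3713) = ((28 + 135) + 9)*(-3713) = (163 + 9)*(-3713) = 172*(-3713) = -638636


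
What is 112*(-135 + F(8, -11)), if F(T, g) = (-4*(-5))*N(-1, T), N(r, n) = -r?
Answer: -12880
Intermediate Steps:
F(T, g) = 20 (F(T, g) = (-4*(-5))*(-1*(-1)) = 20*1 = 20)
112*(-135 + F(8, -11)) = 112*(-135 + 20) = 112*(-115) = -12880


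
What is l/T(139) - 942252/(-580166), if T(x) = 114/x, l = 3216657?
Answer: 43233535983391/11023154 ≈ 3.9221e+6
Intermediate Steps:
l/T(139) - 942252/(-580166) = 3216657/((114/139)) - 942252/(-580166) = 3216657/((114*(1/139))) - 942252*(-1/580166) = 3216657/(114/139) + 471126/290083 = 3216657*(139/114) + 471126/290083 = 149038441/38 + 471126/290083 = 43233535983391/11023154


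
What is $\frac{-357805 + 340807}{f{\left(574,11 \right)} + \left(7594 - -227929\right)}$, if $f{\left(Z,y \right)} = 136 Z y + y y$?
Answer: $- \frac{8499}{547174} \approx -0.015533$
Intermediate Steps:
$f{\left(Z,y \right)} = y^{2} + 136 Z y$ ($f{\left(Z,y \right)} = 136 Z y + y^{2} = y^{2} + 136 Z y$)
$\frac{-357805 + 340807}{f{\left(574,11 \right)} + \left(7594 - -227929\right)} = \frac{-357805 + 340807}{11 \left(11 + 136 \cdot 574\right) + \left(7594 - -227929\right)} = - \frac{16998}{11 \left(11 + 78064\right) + \left(7594 + 227929\right)} = - \frac{16998}{11 \cdot 78075 + 235523} = - \frac{16998}{858825 + 235523} = - \frac{16998}{1094348} = \left(-16998\right) \frac{1}{1094348} = - \frac{8499}{547174}$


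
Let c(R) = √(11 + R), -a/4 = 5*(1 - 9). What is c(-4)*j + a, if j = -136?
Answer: 160 - 136*√7 ≈ -199.82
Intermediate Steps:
a = 160 (a = -20*(1 - 9) = -20*(-8) = -4*(-40) = 160)
c(-4)*j + a = √(11 - 4)*(-136) + 160 = √7*(-136) + 160 = -136*√7 + 160 = 160 - 136*√7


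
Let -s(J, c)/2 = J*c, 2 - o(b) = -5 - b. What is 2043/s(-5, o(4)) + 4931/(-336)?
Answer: 72019/18480 ≈ 3.8971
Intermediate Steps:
o(b) = 7 + b (o(b) = 2 - (-5 - b) = 2 + (5 + b) = 7 + b)
s(J, c) = -2*J*c
2043/s(-5, o(4)) + 4931/(-336) = 2043/((-2*(-5)*(7 + 4))) + 4931/(-336) = 2043/((-2*(-5)*11)) + 4931*(-1/336) = 2043/110 - 4931/336 = 72019/18480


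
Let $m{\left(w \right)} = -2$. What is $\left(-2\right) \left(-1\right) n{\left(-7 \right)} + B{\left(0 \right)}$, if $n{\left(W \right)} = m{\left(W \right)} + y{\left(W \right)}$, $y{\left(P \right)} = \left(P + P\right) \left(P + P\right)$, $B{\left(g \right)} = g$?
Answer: $388$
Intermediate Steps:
$y{\left(P \right)} = 4 P^{2}$ ($y{\left(P \right)} = 2 P 2 P = 4 P^{2}$)
$n{\left(W \right)} = -2 + 4 W^{2}$
$\left(-2\right) \left(-1\right) n{\left(-7 \right)} + B{\left(0 \right)} = \left(-2\right) \left(-1\right) \left(-2 + 4 \left(-7\right)^{2}\right) + 0 = 2 \left(-2 + 4 \cdot 49\right) + 0 = 2 \left(-2 + 196\right) + 0 = 2 \cdot 194 + 0 = 388 + 0 = 388$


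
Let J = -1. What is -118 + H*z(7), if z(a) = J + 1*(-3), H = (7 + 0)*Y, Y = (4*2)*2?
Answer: -566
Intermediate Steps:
Y = 16 (Y = 8*2 = 16)
H = 112 (H = (7 + 0)*16 = 7*16 = 112)
z(a) = -4 (z(a) = -1 + 1*(-3) = -1 - 3 = -4)
-118 + H*z(7) = -118 + 112*(-4) = -118 - 448 = -566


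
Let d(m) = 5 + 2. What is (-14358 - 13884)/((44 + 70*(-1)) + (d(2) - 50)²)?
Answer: -28242/1823 ≈ -15.492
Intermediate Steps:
d(m) = 7
(-14358 - 13884)/((44 + 70*(-1)) + (d(2) - 50)²) = (-14358 - 13884)/((44 + 70*(-1)) + (7 - 50)²) = -28242/((44 - 70) + (-43)²) = -28242/(-26 + 1849) = -28242/1823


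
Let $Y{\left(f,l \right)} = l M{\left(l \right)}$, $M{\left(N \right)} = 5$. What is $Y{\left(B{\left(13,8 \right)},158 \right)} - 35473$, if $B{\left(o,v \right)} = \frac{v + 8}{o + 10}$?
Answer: $-34683$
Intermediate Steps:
$B{\left(o,v \right)} = \frac{8 + v}{10 + o}$
$Y{\left(f,l \right)} = 5 l$ ($Y{\left(f,l \right)} = l 5 = 5 l$)
$Y{\left(B{\left(13,8 \right)},158 \right)} - 35473 = 5 \cdot 158 - 35473 = 790 - 35473 = -34683$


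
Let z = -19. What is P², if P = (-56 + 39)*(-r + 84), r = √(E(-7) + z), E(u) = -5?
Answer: 2032248 - 97104*I*√6 ≈ 2.0322e+6 - 2.3786e+5*I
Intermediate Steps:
r = 2*I*√6 (r = √(-5 - 19) = √(-24) = 2*I*√6 ≈ 4.899*I)
P = -1428 + 34*I*√6 (P = (-56 + 39)*(-2*I*√6 + 84) = -17*(-2*I*√6 + 84) = -17*(84 - 2*I*√6) = -1428 + 34*I*√6 ≈ -1428.0 + 83.283*I)
P² = (-1428 + 34*I*√6)²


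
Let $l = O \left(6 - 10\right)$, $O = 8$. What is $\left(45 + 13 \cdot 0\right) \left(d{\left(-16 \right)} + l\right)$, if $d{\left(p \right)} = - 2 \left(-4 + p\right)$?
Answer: $360$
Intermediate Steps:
$d{\left(p \right)} = 8 - 2 p$
$l = -32$ ($l = 8 \left(6 - 10\right) = 8 \left(-4\right) = -32$)
$\left(45 + 13 \cdot 0\right) \left(d{\left(-16 \right)} + l\right) = \left(45 + 13 \cdot 0\right) \left(\left(8 - -32\right) - 32\right) = \left(45 + 0\right) \left(\left(8 + 32\right) - 32\right) = 45 \left(40 - 32\right) = 45 \cdot 8 = 360$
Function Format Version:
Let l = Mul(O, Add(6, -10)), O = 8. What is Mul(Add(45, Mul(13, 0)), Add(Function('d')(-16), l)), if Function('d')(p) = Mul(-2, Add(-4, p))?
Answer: 360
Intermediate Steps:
Function('d')(p) = Add(8, Mul(-2, p))
l = -32 (l = Mul(8, Add(6, -10)) = Mul(8, -4) = -32)
Mul(Add(45, Mul(13, 0)), Add(Function('d')(-16), l)) = Mul(Add(45, Mul(13, 0)), Add(Add(8, Mul(-2, -16)), -32)) = Mul(Add(45, 0), Add(Add(8, 32), -32)) = Mul(45, Add(40, -32)) = Mul(45, 8) = 360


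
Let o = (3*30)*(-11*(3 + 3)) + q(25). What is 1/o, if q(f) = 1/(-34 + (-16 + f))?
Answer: -25/148501 ≈ -0.00016835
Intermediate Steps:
q(f) = 1/(-50 + f)
o = -148501/25 (o = (3*30)*(-11*(3 + 3)) + 1/(-50 + 25) = 90*(-11*6) + 1/(-25) = 90*(-66) - 1/25 = -5940 - 1/25 = -148501/25 ≈ -5940.0)
1/o = 1/(-148501/25) = -25/148501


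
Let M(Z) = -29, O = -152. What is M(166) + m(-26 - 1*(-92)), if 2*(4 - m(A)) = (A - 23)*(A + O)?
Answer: 1824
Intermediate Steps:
m(A) = 4 - (-152 + A)*(-23 + A)/2 (m(A) = 4 - (A - 23)*(A - 152)/2 = 4 - (-23 + A)*(-152 + A)/2 = 4 - (-152 + A)*(-23 + A)/2)
M(166) + m(-26 - 1*(-92)) = -29 + (-1744 - (-26 - 1*(-92))**2/2 + 175*(-26 - 1*(-92))/2) = -29 + (-1744 - (-26 + 92)**2/2 + 175*(-26 + 92)/2) = -29 + (-1744 - 1/2*66**2 + (175/2)*66) = -29 + (-1744 - 1/2*4356 + 5775) = -29 + (-1744 - 2178 + 5775) = -29 + 1853 = 1824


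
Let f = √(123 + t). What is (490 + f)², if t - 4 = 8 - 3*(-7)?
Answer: 240256 + 1960*√39 ≈ 2.5250e+5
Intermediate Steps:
t = 33 (t = 4 + (8 - 3*(-7)) = 4 + (8 + 21) = 4 + 29 = 33)
f = 2*√39 (f = √(123 + 33) = √156 = 2*√39 ≈ 12.490)
(490 + f)² = (490 + 2*√39)²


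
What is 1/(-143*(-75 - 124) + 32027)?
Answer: 1/60484 ≈ 1.6533e-5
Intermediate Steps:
1/(-143*(-75 - 124) + 32027) = 1/(-143*(-199) + 32027) = 1/(28457 + 32027) = 1/60484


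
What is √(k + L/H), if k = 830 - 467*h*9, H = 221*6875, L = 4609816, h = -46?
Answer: 4*√44824390788606/60775 ≈ 440.65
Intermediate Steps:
H = 1519375
k = 194168 (k = 830 - (-21482)*9 = 830 - 467*(-414) = 830 + 193338 = 194168)
√(k + L/H) = √(194168 + 4609816/1519375) = √(295018614816/1519375) = 4*√44824390788606/60775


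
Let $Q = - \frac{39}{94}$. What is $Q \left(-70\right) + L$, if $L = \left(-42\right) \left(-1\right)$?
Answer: $\frac{3339}{47} \approx 71.043$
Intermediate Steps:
$L = 42$
$Q = - \frac{39}{94}$ ($Q = \left(-39\right) \frac{1}{94} = - \frac{39}{94} \approx -0.41489$)
$Q \left(-70\right) + L = \left(- \frac{39}{94}\right) \left(-70\right) + 42 = \frac{1365}{47} + 42 = \frac{3339}{47}$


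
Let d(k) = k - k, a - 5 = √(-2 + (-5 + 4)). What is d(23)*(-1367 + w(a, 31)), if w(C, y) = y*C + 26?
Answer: 0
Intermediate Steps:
a = 5 + I*√3 (a = 5 + √(-2 + (-5 + 4)) = 5 + √(-2 - 1) = 5 + √(-3) = 5 + I*√3 ≈ 5.0 + 1.732*I)
d(k) = 0
w(C, y) = 26 + C*y (w(C, y) = C*y + 26 = 26 + C*y)
d(23)*(-1367 + w(a, 31)) = 0*(-1367 + (26 + (5 + I*√3)*31)) = 0*(-1367 + (26 + (155 + 31*I*√3))) = 0*(-1367 + (181 + 31*I*√3)) = 0*(-1186 + 31*I*√3) = 0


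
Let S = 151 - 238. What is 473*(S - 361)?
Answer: -211904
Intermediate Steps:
S = -87
473*(S - 361) = 473*(-87 - 361) = 473*(-448) = -211904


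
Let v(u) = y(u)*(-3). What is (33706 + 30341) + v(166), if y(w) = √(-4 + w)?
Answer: 64047 - 27*√2 ≈ 64009.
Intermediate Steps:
v(u) = -3*√(-4 + u) (v(u) = √(-4 + u)*(-3) = -3*√(-4 + u))
(33706 + 30341) + v(166) = (33706 + 30341) - 3*√(-4 + 166) = 64047 - 27*√2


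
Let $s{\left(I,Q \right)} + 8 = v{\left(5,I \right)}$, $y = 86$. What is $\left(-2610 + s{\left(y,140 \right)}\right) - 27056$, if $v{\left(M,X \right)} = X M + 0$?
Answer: $-29244$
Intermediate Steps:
$v{\left(M,X \right)} = M X$ ($v{\left(M,X \right)} = M X + 0 = M X$)
$s{\left(I,Q \right)} = -8 + 5 I$
$\left(-2610 + s{\left(y,140 \right)}\right) - 27056 = \left(-2610 + \left(-8 + 5 \cdot 86\right)\right) - 27056 = \left(-2610 + \left(-8 + 430\right)\right) - 27056 = \left(-2610 + 422\right) - 27056 = -2188 - 27056 = -29244$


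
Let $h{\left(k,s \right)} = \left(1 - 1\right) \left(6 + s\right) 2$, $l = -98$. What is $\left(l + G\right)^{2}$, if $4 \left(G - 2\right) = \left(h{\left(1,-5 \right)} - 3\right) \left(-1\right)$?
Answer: $\frac{145161}{16} \approx 9072.6$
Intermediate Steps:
$h{\left(k,s \right)} = 0$ ($h{\left(k,s \right)} = 0 \left(12 + 2 s\right) = 0$)
$G = \frac{11}{4}$ ($G = 2 + \frac{\left(0 - 3\right) \left(-1\right)}{4} = 2 + \frac{\left(-3\right) \left(-1\right)}{4} = 2 + \frac{1}{4} \cdot 3 = 2 + \frac{3}{4} = \frac{11}{4} \approx 2.75$)
$\left(l + G\right)^{2} = \left(-98 + \frac{11}{4}\right)^{2} = \left(- \frac{381}{4}\right)^{2} = \frac{145161}{16}$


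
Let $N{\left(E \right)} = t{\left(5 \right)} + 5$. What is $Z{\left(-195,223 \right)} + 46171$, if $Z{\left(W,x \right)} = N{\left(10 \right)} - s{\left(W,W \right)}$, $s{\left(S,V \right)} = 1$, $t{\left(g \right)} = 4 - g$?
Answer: $46174$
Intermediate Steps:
$N{\left(E \right)} = 4$ ($N{\left(E \right)} = \left(4 - 5\right) + 5 = -1 + 5 = 4$)
$Z{\left(W,x \right)} = 3$ ($Z{\left(W,x \right)} = 4 - 1 = 3$)
$Z{\left(-195,223 \right)} + 46171 = 3 + 46171 = 46174$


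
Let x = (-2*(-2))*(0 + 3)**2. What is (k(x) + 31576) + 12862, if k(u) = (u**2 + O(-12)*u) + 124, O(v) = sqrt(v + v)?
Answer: 45858 + 72*I*sqrt(6) ≈ 45858.0 + 176.36*I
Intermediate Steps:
O(v) = sqrt(2)*sqrt(v) (O(v) = sqrt(2*v) = sqrt(2)*sqrt(v))
x = 36 (x = 4*3**2 = 4*9 = 36)
k(u) = 124 + u**2 + 2*I*u*sqrt(6) (k(u) = (u**2 + (sqrt(2)*sqrt(-12))*u) + 124 = (u**2 + (sqrt(2)*(2*I*sqrt(3)))*u) + 124 = (u**2 + (2*I*sqrt(6))*u) + 124 = (u**2 + 2*I*u*sqrt(6)) + 124 = 124 + u**2 + 2*I*u*sqrt(6))
(k(x) + 31576) + 12862 = ((124 + 36**2 + 2*I*36*sqrt(6)) + 31576) + 12862 = ((124 + 1296 + 72*I*sqrt(6)) + 31576) + 12862 = ((1420 + 72*I*sqrt(6)) + 31576) + 12862 = (32996 + 72*I*sqrt(6)) + 12862 = 45858 + 72*I*sqrt(6)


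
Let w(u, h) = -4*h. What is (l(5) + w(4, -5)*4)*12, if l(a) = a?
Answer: 1020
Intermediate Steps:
(l(5) + w(4, -5)*4)*12 = (5 - 4*(-5)*4)*12 = (5 + 20*4)*12 = (5 + 80)*12 = 85*12 = 1020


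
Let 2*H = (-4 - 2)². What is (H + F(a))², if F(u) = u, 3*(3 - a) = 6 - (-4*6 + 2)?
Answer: 1225/9 ≈ 136.11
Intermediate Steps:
a = -19/3 (a = 3 - (6 - (-4*6 + 2))/3 = 3 - (6 - (-24 + 2))/3 = 3 - (6 - 1*(-22))/3 = 3 - (6 + 22)/3 = 3 - ⅓*28 = 3 - 28/3 = -19/3 ≈ -6.3333)
H = 18 (H = (-4 - 2)²/2 = (½)*(-6)² = (½)*36 = 18)
(H + F(a))² = (18 - 19/3)² = (35/3)² = 1225/9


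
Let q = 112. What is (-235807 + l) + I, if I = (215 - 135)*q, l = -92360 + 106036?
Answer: -213171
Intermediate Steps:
l = 13676
I = 8960 (I = (215 - 135)*112 = 80*112 = 8960)
(-235807 + l) + I = (-235807 + 13676) + 8960 = -222131 + 8960 = -213171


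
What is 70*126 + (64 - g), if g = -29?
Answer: 8913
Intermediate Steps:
70*126 + (64 - g) = 70*126 + (64 - 1*(-29)) = 8820 + (64 + 29) = 8820 + 93 = 8913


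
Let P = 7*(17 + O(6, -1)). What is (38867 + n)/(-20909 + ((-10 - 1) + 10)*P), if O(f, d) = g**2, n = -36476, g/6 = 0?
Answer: -2391/21028 ≈ -0.11371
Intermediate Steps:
g = 0 (g = 6*0 = 0)
O(f, d) = 0 (O(f, d) = 0**2 = 0)
P = 119 (P = 7*(17 + 0) = 7*17 = 119)
(38867 + n)/(-20909 + ((-10 - 1) + 10)*P) = (38867 - 36476)/(-20909 + ((-10 - 1) + 10)*119) = 2391/(-20909 + (-11 + 10)*119) = 2391/(-20909 - 1*119) = 2391/(-20909 - 119) = 2391/(-21028) = 2391*(-1/21028) = -2391/21028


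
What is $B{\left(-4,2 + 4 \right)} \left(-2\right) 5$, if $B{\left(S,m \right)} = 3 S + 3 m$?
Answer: $-60$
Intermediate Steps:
$B{\left(-4,2 + 4 \right)} \left(-2\right) 5 = \left(3 \left(-4\right) + 3 \left(2 + 4\right)\right) \left(-2\right) 5 = \left(-12 + 3 \cdot 6\right) \left(-2\right) 5 = \left(-12 + 18\right) \left(-2\right) 5 = 6 \left(-2\right) 5 = \left(-12\right) 5 = -60$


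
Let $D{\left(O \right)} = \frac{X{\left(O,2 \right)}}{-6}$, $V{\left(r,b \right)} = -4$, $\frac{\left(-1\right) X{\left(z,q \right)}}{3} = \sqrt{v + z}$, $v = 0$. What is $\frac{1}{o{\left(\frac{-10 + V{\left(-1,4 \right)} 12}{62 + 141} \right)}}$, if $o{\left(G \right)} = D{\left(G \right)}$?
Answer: $- i \sqrt{14} \approx - 3.7417 i$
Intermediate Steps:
$X{\left(z,q \right)} = - 3 \sqrt{z}$ ($X{\left(z,q \right)} = - 3 \sqrt{0 + z} = - 3 \sqrt{z}$)
$D{\left(O \right)} = \frac{\sqrt{O}}{2}$ ($D{\left(O \right)} = \frac{\left(-3\right) \sqrt{O}}{-6} = - 3 \sqrt{O} \left(- \frac{1}{6}\right) = \frac{\sqrt{O}}{2}$)
$o{\left(G \right)} = \frac{\sqrt{G}}{2}$
$\frac{1}{o{\left(\frac{-10 + V{\left(-1,4 \right)} 12}{62 + 141} \right)}} = \frac{1}{\frac{1}{2} \sqrt{\frac{-10 - 48}{62 + 141}}} = \frac{1}{\frac{1}{2} \sqrt{\frac{-10 - 48}{203}}} = \frac{1}{\frac{1}{2} \sqrt{\left(-58\right) \frac{1}{203}}} = \frac{1}{\frac{1}{2} \sqrt{- \frac{2}{7}}} = \frac{1}{\frac{1}{2} \frac{i \sqrt{14}}{7}} = \frac{1}{\frac{1}{14} i \sqrt{14}} = - i \sqrt{14}$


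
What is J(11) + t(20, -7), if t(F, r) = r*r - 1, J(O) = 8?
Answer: 56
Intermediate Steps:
t(F, r) = -1 + r² (t(F, r) = r² - 1 = -1 + r²)
J(11) + t(20, -7) = 8 + (-1 + (-7)²) = 8 + (-1 + 49) = 8 + 48 = 56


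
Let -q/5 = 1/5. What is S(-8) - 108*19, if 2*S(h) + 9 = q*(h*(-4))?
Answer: -4145/2 ≈ -2072.5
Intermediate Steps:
q = -1 (q = -5/5 = -5*⅕ = -1)
S(h) = -9/2 + 2*h (S(h) = -9/2 + (-h*(-4))/2 = -9/2 + (-(-4)*h)/2 = -9/2 + (4*h)/2 = -9/2 + 2*h)
S(-8) - 108*19 = (-9/2 + 2*(-8)) - 108*19 = (-9/2 - 16) - 2052 = -41/2 - 2052 = -4145/2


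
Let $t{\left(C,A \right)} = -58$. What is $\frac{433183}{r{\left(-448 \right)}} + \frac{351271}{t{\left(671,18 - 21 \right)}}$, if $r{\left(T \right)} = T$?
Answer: $- \frac{91247011}{12992} \approx -7023.3$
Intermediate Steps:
$\frac{433183}{r{\left(-448 \right)}} + \frac{351271}{t{\left(671,18 - 21 \right)}} = \frac{433183}{-448} + \frac{351271}{-58} = 433183 \left(- \frac{1}{448}\right) + 351271 \left(- \frac{1}{58}\right) = - \frac{433183}{448} - \frac{351271}{58} = - \frac{91247011}{12992}$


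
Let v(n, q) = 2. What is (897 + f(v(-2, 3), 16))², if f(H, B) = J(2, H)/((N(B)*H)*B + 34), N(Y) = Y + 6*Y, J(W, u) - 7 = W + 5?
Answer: 2633090382400/3272481 ≈ 8.0462e+5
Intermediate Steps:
J(W, u) = 12 + W (J(W, u) = 7 + (W + 5) = 7 + (5 + W) = 12 + W)
N(Y) = 7*Y
f(H, B) = 14/(34 + 7*H*B²) (f(H, B) = (12 + 2)/(((7*B)*H)*B + 34) = 14/((7*B*H)*B + 34) = 14/(7*H*B² + 34) = 14/(34 + 7*H*B²))
(897 + f(v(-2, 3), 16))² = (897 + 14/(34 + 7*2*16²))² = (897 + 14/(34 + 7*2*256))² = (897 + 14/(34 + 3584))² = (897 + 14/3618)² = (897 + 14*(1/3618))² = (897 + 7/1809)² = (1622680/1809)² = 2633090382400/3272481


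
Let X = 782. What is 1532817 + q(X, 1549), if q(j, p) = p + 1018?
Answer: 1535384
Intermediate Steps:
q(j, p) = 1018 + p
1532817 + q(X, 1549) = 1532817 + (1018 + 1549) = 1532817 + 2567 = 1535384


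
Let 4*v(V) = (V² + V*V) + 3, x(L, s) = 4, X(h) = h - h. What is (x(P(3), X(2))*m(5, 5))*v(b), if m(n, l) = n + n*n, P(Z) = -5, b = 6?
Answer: 2250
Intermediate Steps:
X(h) = 0
v(V) = ¾ + V²/2 (v(V) = ((V² + V*V) + 3)/4 = ((V² + V²) + 3)/4 = (2*V² + 3)/4 = (3 + 2*V²)/4 = ¾ + V²/2)
m(n, l) = n + n²
(x(P(3), X(2))*m(5, 5))*v(b) = (4*(5*(1 + 5)))*(¾ + (½)*6²) = (4*(5*6))*(¾ + (½)*36) = (4*30)*(¾ + 18) = 120*(75/4) = 2250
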